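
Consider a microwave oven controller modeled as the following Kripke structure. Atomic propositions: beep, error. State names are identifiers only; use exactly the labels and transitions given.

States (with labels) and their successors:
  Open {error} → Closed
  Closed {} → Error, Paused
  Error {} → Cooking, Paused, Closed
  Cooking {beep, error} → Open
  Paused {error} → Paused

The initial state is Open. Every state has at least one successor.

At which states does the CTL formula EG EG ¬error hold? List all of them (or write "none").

{Closed, Error}

States satisfying EG ¬error: {Closed, Error}.
States satisfying EG EG ¬error: {Closed, Error}.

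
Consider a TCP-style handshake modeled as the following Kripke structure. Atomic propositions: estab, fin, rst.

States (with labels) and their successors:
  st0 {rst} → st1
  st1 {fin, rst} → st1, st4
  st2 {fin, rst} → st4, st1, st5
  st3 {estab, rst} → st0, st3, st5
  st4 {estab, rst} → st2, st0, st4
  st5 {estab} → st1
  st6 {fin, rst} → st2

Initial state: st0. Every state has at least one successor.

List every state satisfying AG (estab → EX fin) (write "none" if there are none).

{st0, st1, st2, st4, st5, st6}

States satisfying estab → EX fin: {st0, st1, st2, st4, st5, st6}.
States satisfying AG (estab → EX fin): {st0, st1, st2, st4, st5, st6}.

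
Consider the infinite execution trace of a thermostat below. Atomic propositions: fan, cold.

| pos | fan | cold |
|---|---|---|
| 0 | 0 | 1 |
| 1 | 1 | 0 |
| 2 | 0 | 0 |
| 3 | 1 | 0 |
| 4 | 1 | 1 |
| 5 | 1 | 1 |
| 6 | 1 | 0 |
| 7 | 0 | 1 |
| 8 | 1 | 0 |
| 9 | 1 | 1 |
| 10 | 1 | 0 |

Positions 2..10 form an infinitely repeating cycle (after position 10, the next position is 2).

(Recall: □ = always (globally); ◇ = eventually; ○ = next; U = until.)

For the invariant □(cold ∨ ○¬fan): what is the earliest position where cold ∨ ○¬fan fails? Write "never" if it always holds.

Check cold ∨ ○¬fan at each position in order: 0 ✓, 1 ✓.
At position 2 the labels are {} and the next position 3 has {fan}, so cold ∨ ○¬fan is false there. This is the first violation.

2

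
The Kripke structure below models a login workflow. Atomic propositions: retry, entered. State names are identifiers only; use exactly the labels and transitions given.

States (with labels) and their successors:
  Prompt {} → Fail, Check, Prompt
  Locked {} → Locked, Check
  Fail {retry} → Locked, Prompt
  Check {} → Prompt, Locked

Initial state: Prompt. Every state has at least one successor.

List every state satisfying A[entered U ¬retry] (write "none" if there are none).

States satisfying entered: ∅.
States satisfying ¬retry: {Prompt, Locked, Check}.
States satisfying A[entered U ¬retry]: {Prompt, Locked, Check}.

{Prompt, Locked, Check}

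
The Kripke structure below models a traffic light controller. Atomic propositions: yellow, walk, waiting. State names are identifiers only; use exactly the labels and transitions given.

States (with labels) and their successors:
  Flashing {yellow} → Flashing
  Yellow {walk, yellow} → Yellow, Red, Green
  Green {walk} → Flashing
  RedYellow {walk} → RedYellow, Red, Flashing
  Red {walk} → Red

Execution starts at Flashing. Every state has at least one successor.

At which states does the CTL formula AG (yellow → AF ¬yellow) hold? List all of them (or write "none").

States satisfying yellow → AF ¬yellow: {Green, RedYellow, Red}.
States satisfying AG (yellow → AF ¬yellow): {Red}.

{Red}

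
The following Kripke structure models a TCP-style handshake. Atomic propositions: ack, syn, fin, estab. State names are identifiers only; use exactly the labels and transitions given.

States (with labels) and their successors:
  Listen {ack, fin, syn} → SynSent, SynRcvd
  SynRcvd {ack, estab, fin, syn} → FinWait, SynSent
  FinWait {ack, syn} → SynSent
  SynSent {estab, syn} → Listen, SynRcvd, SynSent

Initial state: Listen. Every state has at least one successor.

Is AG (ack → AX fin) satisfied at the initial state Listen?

States satisfying ack → AX fin: {SynSent}.
States satisfying AG (ack → AX fin): ∅.
FinWait is reachable from Listen and violates ack → AX fin, so AG fails at Listen.
Listen ∉ Sat(AG (ack → AX fin)).

No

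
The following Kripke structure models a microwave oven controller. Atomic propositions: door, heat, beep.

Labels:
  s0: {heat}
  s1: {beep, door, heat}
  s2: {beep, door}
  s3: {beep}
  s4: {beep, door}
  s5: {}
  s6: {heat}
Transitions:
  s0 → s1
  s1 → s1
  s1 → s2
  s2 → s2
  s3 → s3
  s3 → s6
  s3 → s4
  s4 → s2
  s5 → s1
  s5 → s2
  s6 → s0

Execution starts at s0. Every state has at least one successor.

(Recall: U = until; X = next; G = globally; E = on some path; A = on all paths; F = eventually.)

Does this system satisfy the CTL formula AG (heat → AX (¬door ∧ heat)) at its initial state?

States satisfying heat → AX (¬door ∧ heat): {s2, s3, s4, s5, s6}.
States satisfying AG (heat → AX (¬door ∧ heat)): {s2, s4}.
s0 is reachable from s0 and violates heat → AX (¬door ∧ heat), so AG fails at s0.
s0 ∉ Sat(AG (heat → AX (¬door ∧ heat))).

No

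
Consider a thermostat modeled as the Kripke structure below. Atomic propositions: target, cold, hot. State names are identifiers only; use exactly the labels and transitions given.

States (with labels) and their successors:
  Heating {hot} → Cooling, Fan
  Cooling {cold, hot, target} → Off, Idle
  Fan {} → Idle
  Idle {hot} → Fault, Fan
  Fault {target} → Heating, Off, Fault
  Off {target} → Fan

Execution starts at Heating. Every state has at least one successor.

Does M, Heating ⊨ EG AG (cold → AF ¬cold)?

Holds

States satisfying AG (cold → AF ¬cold): {Heating, Cooling, Fan, Idle, Fault, Off}.
States satisfying EG AG (cold → AF ¬cold): {Heating, Cooling, Fan, Idle, Fault, Off}.
Heating ∈ Sat(EG AG (cold → AF ¬cold)).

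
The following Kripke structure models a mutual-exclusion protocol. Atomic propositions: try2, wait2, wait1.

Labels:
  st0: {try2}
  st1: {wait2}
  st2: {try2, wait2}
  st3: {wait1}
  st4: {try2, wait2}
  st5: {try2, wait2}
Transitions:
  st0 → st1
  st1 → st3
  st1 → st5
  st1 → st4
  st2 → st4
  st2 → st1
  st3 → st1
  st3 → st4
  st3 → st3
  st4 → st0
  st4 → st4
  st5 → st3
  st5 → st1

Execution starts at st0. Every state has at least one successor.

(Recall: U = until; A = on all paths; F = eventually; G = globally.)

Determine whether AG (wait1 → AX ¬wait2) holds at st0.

Violated

States satisfying wait1 → AX ¬wait2: {st0, st1, st2, st4, st5}.
States satisfying AG (wait1 → AX ¬wait2): ∅.
st3 is reachable from st0 and violates wait1 → AX ¬wait2, so AG fails at st0.
st0 ∉ Sat(AG (wait1 → AX ¬wait2)).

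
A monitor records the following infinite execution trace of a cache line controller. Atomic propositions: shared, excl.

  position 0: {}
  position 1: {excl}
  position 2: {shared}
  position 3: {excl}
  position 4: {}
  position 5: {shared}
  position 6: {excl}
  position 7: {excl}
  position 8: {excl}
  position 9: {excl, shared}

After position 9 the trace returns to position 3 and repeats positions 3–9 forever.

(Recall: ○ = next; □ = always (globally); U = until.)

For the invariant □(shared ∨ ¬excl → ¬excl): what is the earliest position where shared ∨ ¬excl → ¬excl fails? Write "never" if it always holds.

Check shared ∨ ¬excl → ¬excl at each position in order: 0 ✓, 1 ✓, 2 ✓, 3 ✓, 4 ✓, 5 ✓, 6 ✓, 7 ✓, 8 ✓.
At position 9 the labels are {excl, shared}, so shared ∨ ¬excl → ¬excl is false there. This is the first violation.

9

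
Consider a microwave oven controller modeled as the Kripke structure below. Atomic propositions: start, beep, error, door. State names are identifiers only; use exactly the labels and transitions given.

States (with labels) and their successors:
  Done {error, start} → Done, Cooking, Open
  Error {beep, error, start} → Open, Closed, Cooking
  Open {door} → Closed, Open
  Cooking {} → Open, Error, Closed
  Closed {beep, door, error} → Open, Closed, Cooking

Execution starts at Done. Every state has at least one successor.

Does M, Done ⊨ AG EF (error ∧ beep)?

States satisfying EF (error ∧ beep): {Done, Error, Open, Cooking, Closed}.
States satisfying AG EF (error ∧ beep): {Done, Error, Open, Cooking, Closed}.
Every state reachable from Done satisfies EF (error ∧ beep).
Done ∈ Sat(AG EF (error ∧ beep)).

Yes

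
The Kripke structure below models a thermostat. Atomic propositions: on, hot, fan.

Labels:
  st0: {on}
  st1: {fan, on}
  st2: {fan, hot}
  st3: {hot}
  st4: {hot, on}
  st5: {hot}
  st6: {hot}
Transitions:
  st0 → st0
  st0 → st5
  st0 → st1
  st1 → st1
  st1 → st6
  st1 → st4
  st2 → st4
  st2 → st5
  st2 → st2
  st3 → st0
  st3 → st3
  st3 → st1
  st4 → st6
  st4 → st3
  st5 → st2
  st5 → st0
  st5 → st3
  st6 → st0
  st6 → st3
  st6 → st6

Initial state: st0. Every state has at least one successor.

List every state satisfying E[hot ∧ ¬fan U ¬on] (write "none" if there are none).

{st2, st3, st4, st5, st6}

States satisfying hot ∧ ¬fan: {st3, st4, st5, st6}.
States satisfying ¬on: {st2, st3, st5, st6}.
States satisfying E[hot ∧ ¬fan U ¬on]: {st2, st3, st4, st5, st6}.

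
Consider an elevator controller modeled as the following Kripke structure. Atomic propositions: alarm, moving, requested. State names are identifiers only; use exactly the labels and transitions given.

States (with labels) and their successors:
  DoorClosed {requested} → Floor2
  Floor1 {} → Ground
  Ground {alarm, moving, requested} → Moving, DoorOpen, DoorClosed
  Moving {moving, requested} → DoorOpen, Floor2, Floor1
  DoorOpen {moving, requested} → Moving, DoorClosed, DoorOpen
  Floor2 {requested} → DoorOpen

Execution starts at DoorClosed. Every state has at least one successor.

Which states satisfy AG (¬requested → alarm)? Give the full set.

none

States satisfying ¬requested → alarm: {DoorClosed, Ground, Moving, DoorOpen, Floor2}.
States satisfying AG (¬requested → alarm): ∅.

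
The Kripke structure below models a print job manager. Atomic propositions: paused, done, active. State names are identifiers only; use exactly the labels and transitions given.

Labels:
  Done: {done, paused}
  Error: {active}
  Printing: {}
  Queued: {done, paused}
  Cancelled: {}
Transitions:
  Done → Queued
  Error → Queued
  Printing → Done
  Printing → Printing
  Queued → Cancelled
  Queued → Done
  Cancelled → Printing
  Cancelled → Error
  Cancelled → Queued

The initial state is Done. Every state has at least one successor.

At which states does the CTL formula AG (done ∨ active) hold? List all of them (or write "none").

States satisfying done ∨ active: {Done, Error, Queued}.
States satisfying AG (done ∨ active): ∅.

none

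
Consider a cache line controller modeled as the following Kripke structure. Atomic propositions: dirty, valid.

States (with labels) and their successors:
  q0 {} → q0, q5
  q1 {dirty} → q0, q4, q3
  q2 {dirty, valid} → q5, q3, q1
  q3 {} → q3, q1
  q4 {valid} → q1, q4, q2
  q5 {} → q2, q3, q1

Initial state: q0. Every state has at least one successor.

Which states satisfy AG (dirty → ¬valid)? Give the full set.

none

States satisfying dirty → ¬valid: {q0, q1, q3, q4, q5}.
States satisfying AG (dirty → ¬valid): ∅.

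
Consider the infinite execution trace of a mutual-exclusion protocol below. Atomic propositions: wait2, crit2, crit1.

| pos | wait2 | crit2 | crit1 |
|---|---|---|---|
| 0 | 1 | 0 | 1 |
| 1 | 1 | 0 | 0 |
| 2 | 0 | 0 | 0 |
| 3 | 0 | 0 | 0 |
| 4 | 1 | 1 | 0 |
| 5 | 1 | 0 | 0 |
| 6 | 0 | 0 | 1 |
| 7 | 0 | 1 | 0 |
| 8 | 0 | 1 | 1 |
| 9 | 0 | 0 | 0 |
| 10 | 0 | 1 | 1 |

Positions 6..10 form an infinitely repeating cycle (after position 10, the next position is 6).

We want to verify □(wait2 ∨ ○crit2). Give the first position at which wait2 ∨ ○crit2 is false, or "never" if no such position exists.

Check wait2 ∨ ○crit2 at each position in order: 0 ✓, 1 ✓.
At position 2 the labels are {} and the next position 3 has {}, so wait2 ∨ ○crit2 is false there. This is the first violation.

2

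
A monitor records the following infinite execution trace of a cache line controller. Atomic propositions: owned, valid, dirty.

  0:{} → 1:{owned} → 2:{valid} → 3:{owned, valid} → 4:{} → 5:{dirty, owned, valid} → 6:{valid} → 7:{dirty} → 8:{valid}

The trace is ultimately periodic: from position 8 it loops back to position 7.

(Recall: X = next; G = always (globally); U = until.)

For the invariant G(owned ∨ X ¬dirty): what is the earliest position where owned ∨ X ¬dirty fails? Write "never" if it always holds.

Check owned ∨ X ¬dirty at each position in order: 0 ✓, 1 ✓, 2 ✓, 3 ✓.
At position 4 the labels are {} and the next position 5 has {dirty, owned, valid}, so owned ∨ X ¬dirty is false there. This is the first violation.

4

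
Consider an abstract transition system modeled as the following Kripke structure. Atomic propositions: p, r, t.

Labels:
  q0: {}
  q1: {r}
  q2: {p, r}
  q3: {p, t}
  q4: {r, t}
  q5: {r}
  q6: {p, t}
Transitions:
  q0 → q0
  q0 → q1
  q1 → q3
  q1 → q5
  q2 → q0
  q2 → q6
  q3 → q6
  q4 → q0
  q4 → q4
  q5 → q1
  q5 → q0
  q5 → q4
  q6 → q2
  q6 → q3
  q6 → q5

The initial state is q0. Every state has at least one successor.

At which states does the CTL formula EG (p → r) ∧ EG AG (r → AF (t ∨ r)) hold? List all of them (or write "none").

States satisfying p → r: {q0, q1, q2, q4, q5}.
States satisfying EG (p → r): {q0, q1, q2, q4, q5}.
States satisfying AG (r → AF (t ∨ r)): {q0, q1, q2, q3, q4, q5, q6}.
States satisfying EG AG (r → AF (t ∨ r)): {q0, q1, q2, q3, q4, q5, q6}.
States satisfying EG (p → r) ∧ EG AG (r → AF (t ∨ r)): {q0, q1, q2, q4, q5}.

{q0, q1, q2, q4, q5}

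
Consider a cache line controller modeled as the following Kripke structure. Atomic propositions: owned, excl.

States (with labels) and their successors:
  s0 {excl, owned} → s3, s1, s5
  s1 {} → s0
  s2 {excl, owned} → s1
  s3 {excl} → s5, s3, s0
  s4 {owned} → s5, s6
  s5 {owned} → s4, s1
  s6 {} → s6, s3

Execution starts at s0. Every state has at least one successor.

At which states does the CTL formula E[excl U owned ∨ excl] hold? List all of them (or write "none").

States satisfying excl: {s0, s2, s3}.
States satisfying owned ∨ excl: {s0, s2, s3, s4, s5}.
States satisfying E[excl U owned ∨ excl]: {s0, s2, s3, s4, s5}.

{s0, s2, s3, s4, s5}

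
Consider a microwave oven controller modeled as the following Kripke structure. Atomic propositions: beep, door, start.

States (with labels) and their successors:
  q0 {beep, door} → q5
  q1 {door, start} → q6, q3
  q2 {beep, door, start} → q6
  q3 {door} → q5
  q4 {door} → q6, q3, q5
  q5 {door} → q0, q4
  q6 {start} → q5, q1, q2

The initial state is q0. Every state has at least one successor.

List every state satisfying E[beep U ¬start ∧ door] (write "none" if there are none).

States satisfying beep: {q0, q2}.
States satisfying ¬start ∧ door: {q0, q3, q4, q5}.
States satisfying E[beep U ¬start ∧ door]: {q0, q3, q4, q5}.

{q0, q3, q4, q5}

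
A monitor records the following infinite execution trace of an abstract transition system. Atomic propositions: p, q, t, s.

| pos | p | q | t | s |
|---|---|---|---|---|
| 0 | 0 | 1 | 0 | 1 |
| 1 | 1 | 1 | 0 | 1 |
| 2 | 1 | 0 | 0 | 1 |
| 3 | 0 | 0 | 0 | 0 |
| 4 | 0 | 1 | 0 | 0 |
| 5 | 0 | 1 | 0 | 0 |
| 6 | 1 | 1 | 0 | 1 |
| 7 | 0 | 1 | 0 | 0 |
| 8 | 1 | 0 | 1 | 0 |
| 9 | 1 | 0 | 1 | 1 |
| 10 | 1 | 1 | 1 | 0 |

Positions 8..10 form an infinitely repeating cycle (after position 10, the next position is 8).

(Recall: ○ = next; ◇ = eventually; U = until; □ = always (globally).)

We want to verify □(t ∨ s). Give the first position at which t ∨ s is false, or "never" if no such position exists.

3

Check t ∨ s at each position in order: 0 ✓, 1 ✓, 2 ✓.
At position 3 the labels are {}, so t ∨ s is false there. This is the first violation.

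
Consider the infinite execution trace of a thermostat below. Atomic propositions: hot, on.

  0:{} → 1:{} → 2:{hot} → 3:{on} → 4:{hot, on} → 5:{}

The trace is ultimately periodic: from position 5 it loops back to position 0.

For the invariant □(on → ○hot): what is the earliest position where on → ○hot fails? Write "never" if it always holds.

4

Check on → ○hot at each position in order: 0 ✓, 1 ✓, 2 ✓, 3 ✓.
At position 4 the labels are {hot, on} and the next position 5 has {}, so on → ○hot is false there. This is the first violation.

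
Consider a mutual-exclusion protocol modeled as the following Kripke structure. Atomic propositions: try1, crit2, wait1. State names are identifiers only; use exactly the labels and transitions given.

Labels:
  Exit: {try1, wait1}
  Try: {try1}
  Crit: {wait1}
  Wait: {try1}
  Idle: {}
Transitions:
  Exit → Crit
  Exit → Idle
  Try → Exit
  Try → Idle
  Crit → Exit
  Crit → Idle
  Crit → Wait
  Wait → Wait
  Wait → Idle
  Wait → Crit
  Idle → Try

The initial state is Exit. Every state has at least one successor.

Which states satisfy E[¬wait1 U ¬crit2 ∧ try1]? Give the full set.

{Exit, Try, Wait, Idle}

States satisfying ¬wait1: {Try, Wait, Idle}.
States satisfying ¬crit2 ∧ try1: {Exit, Try, Wait}.
States satisfying E[¬wait1 U ¬crit2 ∧ try1]: {Exit, Try, Wait, Idle}.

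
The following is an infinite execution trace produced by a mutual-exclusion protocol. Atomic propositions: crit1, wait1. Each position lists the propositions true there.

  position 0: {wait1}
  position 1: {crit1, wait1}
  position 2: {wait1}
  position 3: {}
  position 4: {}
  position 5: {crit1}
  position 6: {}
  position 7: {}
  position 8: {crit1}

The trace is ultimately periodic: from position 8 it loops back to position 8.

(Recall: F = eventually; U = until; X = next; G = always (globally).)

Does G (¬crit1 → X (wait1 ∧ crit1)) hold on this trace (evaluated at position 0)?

Does not hold

¬crit1 → X (wait1 ∧ crit1) must hold at every position from 0 onward. It fails at position 2, so G (¬crit1 → X (wait1 ∧ crit1)) is false.
Positions where ¬crit1 holds: 0, 2, 3, 4, 6, 7.
Check X (wait1 ∧ crit1) at each: 0→ok, 2→fails, 3→fails, 4→fails, 6→fails, 7→fails.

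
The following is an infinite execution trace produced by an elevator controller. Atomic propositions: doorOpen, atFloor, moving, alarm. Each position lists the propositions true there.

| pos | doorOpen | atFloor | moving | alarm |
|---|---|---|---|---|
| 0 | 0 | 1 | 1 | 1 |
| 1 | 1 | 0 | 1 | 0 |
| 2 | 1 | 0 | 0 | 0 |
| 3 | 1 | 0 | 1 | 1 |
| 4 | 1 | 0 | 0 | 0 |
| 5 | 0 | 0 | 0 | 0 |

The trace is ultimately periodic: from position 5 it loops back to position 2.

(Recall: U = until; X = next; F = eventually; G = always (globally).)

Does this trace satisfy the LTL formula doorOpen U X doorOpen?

Holds

Walking from position 0: X doorOpen first holds at position 0, and doorOpen holds at every earlier position along the way, so doorOpen U X doorOpen holds.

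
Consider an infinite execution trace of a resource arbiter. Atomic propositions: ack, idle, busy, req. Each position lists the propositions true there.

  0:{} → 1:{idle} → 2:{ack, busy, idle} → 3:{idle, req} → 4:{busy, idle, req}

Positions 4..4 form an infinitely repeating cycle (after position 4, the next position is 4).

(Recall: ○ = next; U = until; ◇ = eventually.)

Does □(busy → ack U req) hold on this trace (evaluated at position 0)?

busy → ack U req holds at every position 0..4, and those are all positions ever visited, so □(busy → ack U req) holds.
Positions where busy holds: 2, 4.
Check ack U req at each: 2→ok, 4→ok.

Holds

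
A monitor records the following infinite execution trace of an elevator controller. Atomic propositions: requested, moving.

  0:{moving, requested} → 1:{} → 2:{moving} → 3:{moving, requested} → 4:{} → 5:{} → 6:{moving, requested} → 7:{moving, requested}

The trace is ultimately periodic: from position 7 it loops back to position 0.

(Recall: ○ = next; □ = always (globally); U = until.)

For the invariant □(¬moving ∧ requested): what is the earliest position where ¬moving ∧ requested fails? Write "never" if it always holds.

At position 0 the labels are {moving, requested}, so ¬moving ∧ requested is false there. This is the first violation.

0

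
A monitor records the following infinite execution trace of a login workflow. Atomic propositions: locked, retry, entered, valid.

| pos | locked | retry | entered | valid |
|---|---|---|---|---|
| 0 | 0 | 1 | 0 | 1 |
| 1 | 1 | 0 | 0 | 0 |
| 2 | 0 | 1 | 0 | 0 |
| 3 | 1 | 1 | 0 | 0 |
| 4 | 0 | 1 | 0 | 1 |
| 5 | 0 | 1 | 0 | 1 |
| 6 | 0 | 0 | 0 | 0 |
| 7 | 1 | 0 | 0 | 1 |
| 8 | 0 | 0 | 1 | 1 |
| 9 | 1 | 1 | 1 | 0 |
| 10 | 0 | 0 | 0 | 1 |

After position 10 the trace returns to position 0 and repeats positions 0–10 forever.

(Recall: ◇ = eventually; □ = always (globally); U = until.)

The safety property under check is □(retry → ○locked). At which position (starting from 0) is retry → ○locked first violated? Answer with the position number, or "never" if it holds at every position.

Check retry → ○locked at each position in order: 0 ✓, 1 ✓, 2 ✓.
At position 3 the labels are {locked, retry} and the next position 4 has {retry, valid}, so retry → ○locked is false there. This is the first violation.

3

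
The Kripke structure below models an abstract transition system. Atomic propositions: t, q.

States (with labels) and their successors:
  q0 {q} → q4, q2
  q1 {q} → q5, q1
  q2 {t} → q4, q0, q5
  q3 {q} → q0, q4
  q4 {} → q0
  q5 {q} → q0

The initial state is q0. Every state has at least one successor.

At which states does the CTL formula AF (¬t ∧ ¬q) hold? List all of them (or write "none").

{q4}

States satisfying ¬t ∧ ¬q: {q4}.
States satisfying AF (¬t ∧ ¬q): {q4}.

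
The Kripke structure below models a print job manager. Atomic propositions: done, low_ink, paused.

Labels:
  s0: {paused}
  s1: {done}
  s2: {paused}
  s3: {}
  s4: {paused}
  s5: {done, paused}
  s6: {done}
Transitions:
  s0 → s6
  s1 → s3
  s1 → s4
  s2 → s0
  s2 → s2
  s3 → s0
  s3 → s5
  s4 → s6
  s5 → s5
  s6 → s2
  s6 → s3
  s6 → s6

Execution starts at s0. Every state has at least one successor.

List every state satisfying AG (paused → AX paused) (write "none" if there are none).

States satisfying paused → AX paused: {s1, s2, s3, s5, s6}.
States satisfying AG (paused → AX paused): {s5}.

{s5}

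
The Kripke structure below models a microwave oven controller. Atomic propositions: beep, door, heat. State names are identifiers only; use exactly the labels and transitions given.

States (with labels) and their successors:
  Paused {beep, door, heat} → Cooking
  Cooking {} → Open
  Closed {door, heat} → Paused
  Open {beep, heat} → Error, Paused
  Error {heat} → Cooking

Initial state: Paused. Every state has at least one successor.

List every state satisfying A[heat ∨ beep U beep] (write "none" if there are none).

States satisfying heat ∨ beep: {Paused, Closed, Open, Error}.
States satisfying beep: {Paused, Open}.
States satisfying A[heat ∨ beep U beep]: {Paused, Closed, Open}.

{Paused, Closed, Open}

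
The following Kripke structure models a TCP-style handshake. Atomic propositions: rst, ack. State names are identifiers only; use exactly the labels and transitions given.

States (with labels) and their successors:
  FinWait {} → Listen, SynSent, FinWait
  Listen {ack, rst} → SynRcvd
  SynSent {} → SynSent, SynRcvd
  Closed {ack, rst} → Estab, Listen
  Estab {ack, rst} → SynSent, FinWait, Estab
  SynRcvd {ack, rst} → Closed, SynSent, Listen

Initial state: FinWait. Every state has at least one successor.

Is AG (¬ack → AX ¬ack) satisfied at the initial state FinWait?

No

States satisfying ¬ack → AX ¬ack: {Listen, Closed, Estab, SynRcvd}.
States satisfying AG (¬ack → AX ¬ack): ∅.
FinWait is reachable from FinWait and violates ¬ack → AX ¬ack, so AG fails at FinWait.
FinWait ∉ Sat(AG (¬ack → AX ¬ack)).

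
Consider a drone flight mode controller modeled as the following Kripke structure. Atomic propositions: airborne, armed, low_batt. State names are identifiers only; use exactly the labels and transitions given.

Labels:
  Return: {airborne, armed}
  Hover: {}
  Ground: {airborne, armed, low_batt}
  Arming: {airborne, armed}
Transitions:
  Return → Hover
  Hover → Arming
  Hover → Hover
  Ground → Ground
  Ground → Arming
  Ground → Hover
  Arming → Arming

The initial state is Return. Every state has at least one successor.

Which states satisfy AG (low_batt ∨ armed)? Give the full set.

States satisfying low_batt ∨ armed: {Return, Ground, Arming}.
States satisfying AG (low_batt ∨ armed): {Arming}.

{Arming}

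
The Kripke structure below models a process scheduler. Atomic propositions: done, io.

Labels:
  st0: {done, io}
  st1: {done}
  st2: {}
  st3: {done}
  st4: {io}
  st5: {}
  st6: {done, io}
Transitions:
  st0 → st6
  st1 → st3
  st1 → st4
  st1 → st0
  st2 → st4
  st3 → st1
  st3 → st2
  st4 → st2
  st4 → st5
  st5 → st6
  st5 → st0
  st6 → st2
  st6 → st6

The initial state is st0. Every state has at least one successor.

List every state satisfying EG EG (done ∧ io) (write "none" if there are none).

States satisfying EG (done ∧ io): {st0, st6}.
States satisfying EG EG (done ∧ io): {st0, st6}.

{st0, st6}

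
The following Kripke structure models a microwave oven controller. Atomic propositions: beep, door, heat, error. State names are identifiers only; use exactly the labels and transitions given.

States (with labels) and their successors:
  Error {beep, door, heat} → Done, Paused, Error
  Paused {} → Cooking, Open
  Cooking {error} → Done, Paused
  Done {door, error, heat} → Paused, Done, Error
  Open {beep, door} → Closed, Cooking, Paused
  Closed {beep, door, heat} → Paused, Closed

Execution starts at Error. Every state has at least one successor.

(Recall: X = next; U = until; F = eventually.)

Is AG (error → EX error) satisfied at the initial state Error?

States satisfying error → EX error: {Error, Paused, Cooking, Done, Open, Closed}.
States satisfying AG (error → EX error): {Error, Paused, Cooking, Done, Open, Closed}.
Every state reachable from Error satisfies error → EX error.
Error ∈ Sat(AG (error → EX error)).

Satisfied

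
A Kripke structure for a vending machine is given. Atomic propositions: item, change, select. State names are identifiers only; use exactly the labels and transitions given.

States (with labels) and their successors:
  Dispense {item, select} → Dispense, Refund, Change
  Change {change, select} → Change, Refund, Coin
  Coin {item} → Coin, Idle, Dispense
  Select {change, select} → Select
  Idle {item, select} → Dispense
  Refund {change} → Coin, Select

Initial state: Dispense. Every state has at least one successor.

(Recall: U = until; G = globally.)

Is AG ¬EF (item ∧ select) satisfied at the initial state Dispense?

Violated

States satisfying ¬EF (item ∧ select): {Select}.
States satisfying AG ¬EF (item ∧ select): {Select}.
Change is reachable from Dispense and violates ¬EF (item ∧ select), so AG fails at Dispense.
Dispense ∉ Sat(AG ¬EF (item ∧ select)).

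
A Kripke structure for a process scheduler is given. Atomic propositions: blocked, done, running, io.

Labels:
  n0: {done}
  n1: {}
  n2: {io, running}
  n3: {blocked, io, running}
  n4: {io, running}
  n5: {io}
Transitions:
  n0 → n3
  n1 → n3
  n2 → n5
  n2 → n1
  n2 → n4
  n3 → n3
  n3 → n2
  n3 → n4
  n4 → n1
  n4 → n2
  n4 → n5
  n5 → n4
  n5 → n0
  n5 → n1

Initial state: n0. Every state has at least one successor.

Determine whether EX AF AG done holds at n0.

Does not hold

States satisfying AF AG done: ∅.
States satisfying EX AF AG done: ∅.
No suitable path/successor from n0 witnesses the formula.
n0 ∉ Sat(EX AF AG done).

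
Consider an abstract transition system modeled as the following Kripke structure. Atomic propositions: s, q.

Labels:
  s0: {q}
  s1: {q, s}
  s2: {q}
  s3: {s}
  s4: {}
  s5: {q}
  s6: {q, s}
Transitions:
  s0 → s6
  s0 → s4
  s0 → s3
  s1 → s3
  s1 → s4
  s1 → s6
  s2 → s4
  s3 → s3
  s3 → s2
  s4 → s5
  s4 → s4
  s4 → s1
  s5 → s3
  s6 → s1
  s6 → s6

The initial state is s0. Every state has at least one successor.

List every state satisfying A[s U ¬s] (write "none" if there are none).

States satisfying s: {s1, s3, s6}.
States satisfying ¬s: {s0, s2, s4, s5}.
States satisfying A[s U ¬s]: {s0, s2, s4, s5}.

{s0, s2, s4, s5}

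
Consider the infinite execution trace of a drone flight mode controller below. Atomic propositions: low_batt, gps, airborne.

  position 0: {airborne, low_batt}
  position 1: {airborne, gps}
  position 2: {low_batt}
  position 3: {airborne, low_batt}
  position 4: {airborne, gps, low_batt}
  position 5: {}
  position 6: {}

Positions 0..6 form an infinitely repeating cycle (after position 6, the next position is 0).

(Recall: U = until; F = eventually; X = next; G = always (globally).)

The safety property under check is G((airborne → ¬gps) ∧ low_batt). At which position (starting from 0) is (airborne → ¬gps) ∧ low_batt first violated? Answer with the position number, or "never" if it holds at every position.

1

Check (airborne → ¬gps) ∧ low_batt at each position in order: 0 ✓.
At position 1 the labels are {airborne, gps}, so (airborne → ¬gps) ∧ low_batt is false there. This is the first violation.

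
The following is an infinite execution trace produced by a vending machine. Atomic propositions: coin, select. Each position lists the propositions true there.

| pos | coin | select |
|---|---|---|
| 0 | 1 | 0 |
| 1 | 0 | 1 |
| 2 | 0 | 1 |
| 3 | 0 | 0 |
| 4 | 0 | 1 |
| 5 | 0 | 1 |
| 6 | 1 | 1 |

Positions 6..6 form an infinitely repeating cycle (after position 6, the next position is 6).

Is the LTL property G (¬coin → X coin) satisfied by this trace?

¬coin → X coin must hold at every position from 0 onward. It fails at position 1, so G (¬coin → X coin) is false.
Positions where ¬coin holds: 1, 2, 3, 4, 5.
Check X coin at each: 1→fails, 2→fails, 3→fails, 4→fails, 5→ok.

No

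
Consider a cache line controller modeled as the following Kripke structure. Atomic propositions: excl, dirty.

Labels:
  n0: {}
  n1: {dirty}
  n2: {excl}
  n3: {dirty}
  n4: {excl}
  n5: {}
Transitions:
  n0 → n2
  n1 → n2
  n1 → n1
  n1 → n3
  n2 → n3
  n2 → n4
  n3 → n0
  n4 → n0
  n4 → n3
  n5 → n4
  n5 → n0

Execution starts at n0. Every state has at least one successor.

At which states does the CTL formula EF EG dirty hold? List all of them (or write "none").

States satisfying EG dirty: {n1}.
States satisfying EF EG dirty: {n1}.

{n1}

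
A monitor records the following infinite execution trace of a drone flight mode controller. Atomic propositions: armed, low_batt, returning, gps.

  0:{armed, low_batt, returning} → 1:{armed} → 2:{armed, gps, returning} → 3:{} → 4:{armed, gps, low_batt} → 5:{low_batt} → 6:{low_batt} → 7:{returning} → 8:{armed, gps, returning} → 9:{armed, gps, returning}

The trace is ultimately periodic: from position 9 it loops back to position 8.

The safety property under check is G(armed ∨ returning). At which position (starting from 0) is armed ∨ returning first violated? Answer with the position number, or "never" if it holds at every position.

3

Check armed ∨ returning at each position in order: 0 ✓, 1 ✓, 2 ✓.
At position 3 the labels are {}, so armed ∨ returning is false there. This is the first violation.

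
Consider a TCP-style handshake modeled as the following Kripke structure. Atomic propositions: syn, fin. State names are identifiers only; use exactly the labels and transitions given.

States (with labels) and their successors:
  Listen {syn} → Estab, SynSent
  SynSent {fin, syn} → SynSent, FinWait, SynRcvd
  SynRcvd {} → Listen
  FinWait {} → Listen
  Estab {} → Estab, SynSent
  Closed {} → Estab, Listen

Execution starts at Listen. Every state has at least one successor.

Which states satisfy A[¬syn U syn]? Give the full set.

{Listen, SynSent, SynRcvd, FinWait}

States satisfying ¬syn: {SynRcvd, FinWait, Estab, Closed}.
States satisfying syn: {Listen, SynSent}.
States satisfying A[¬syn U syn]: {Listen, SynSent, SynRcvd, FinWait}.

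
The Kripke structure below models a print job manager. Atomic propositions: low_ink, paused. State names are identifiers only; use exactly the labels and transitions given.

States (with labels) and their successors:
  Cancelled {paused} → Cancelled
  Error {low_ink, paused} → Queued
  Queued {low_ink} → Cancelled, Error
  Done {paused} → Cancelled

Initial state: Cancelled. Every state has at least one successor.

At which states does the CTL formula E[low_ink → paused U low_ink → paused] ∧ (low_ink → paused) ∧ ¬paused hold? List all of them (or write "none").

States satisfying low_ink → paused: {Cancelled, Error, Done}.
States satisfying E[low_ink → paused U low_ink → paused]: {Cancelled, Error, Done}.
States satisfying ¬paused: {Queued}.
States satisfying (low_ink → paused) ∧ ¬paused: ∅.
States satisfying E[low_ink → paused U low_ink → paused] ∧ (low_ink → paused) ∧ ¬paused: ∅.

none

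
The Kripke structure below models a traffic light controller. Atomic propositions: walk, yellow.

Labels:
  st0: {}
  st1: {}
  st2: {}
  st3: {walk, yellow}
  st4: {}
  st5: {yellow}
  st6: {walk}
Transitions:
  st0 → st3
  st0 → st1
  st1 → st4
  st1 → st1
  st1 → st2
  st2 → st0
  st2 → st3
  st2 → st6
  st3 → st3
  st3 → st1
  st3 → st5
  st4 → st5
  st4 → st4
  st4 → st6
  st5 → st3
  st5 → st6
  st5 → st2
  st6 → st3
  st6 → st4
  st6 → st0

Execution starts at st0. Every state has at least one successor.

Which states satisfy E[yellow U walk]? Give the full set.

States satisfying yellow: {st3, st5}.
States satisfying walk: {st3, st6}.
States satisfying E[yellow U walk]: {st3, st5, st6}.

{st3, st5, st6}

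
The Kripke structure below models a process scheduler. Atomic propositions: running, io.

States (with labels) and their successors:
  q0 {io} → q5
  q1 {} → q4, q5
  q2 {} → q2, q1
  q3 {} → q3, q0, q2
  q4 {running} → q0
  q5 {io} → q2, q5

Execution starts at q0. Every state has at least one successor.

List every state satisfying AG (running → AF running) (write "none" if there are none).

{q0, q1, q2, q3, q4, q5}

States satisfying running → AF running: {q0, q1, q2, q3, q4, q5}.
States satisfying AG (running → AF running): {q0, q1, q2, q3, q4, q5}.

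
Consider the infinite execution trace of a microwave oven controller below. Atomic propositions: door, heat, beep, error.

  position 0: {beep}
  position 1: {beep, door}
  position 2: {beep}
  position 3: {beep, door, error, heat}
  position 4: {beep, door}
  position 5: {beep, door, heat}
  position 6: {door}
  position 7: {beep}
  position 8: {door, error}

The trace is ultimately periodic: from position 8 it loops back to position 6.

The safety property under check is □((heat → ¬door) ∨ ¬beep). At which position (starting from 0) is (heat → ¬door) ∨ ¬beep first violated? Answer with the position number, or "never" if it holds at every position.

3

Check (heat → ¬door) ∨ ¬beep at each position in order: 0 ✓, 1 ✓, 2 ✓.
At position 3 the labels are {beep, door, error, heat}, so (heat → ¬door) ∨ ¬beep is false there. This is the first violation.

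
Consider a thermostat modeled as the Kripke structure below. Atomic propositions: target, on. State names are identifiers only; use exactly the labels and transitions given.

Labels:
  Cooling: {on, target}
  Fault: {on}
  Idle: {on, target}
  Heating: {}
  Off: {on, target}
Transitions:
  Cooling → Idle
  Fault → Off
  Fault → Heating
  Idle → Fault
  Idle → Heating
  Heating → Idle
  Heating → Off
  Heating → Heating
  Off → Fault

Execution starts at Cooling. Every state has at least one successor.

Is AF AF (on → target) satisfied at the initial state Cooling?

States satisfying AF (on → target): {Cooling, Fault, Idle, Heating, Off}.
States satisfying AF AF (on → target): {Cooling, Fault, Idle, Heating, Off}.
Cooling ∈ Sat(AF AF (on → target)).

Holds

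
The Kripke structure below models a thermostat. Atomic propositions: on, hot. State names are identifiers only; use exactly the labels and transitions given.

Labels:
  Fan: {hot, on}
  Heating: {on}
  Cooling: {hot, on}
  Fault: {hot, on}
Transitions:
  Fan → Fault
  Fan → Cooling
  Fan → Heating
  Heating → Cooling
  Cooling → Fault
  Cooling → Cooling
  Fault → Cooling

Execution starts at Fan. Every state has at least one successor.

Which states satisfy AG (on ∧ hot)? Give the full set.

States satisfying on ∧ hot: {Fan, Cooling, Fault}.
States satisfying AG (on ∧ hot): {Cooling, Fault}.

{Cooling, Fault}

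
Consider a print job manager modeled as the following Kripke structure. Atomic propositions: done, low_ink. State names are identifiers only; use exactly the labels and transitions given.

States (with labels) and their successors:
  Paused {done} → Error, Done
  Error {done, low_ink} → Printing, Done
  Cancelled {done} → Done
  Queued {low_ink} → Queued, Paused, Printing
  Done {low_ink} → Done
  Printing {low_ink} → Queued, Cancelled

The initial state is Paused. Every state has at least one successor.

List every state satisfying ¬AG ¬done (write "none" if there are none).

States satisfying ¬done: {Queued, Done, Printing}.
States satisfying AG ¬done: {Done}.
States satisfying ¬AG ¬done: {Paused, Error, Cancelled, Queued, Printing}.

{Paused, Error, Cancelled, Queued, Printing}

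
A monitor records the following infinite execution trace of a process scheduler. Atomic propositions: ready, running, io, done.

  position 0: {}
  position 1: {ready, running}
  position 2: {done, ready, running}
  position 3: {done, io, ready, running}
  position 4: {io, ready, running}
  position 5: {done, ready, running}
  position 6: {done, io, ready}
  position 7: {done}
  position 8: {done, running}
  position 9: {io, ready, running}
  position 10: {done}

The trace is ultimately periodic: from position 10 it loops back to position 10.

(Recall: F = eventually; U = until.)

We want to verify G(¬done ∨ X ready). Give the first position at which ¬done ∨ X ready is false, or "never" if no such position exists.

Check ¬done ∨ X ready at each position in order: 0 ✓, 1 ✓, 2 ✓, 3 ✓, 4 ✓, 5 ✓.
At position 6 the labels are {done, io, ready} and the next position 7 has {done}, so ¬done ∨ X ready is false there. This is the first violation.

6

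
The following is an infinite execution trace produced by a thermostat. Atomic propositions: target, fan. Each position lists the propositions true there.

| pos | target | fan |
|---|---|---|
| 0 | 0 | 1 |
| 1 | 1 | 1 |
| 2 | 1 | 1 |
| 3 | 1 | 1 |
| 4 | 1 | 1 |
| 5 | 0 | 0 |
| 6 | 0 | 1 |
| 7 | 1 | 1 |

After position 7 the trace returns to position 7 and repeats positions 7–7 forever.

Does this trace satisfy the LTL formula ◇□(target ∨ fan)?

□(target ∨ fan) holds at position 6, which is reachable from 0, so ◇□(target ∨ fan) holds.

Yes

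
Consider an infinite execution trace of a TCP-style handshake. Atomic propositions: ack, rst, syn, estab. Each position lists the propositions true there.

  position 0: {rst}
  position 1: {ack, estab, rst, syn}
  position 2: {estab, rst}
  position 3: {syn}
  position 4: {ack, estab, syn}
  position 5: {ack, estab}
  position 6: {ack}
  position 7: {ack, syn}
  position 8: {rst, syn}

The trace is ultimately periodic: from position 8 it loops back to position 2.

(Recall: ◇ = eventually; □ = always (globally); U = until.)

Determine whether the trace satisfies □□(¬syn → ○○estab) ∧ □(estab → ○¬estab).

□(¬syn → ○○estab) must hold at every position from 0 onward. It fails at position 0, so □□(¬syn → ○○estab) is false.
estab → ○¬estab must hold at every position from 0 onward. It fails at position 1, so □(estab → ○¬estab) is false.
Positions where estab holds: 1, 2, 4, 5.
Check ○¬estab at each: 1→fails, 2→ok, 4→fails, 5→ok.
At position 0: □□(¬syn → ○○estab) is false; □(estab → ○¬estab) is false; so □□(¬syn → ○○estab) ∧ □(estab → ○¬estab) is false.

Does not hold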